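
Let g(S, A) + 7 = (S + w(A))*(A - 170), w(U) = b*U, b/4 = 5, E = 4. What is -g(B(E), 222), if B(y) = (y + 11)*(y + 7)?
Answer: -239453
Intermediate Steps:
b = 20 (b = 4*5 = 20)
w(U) = 20*U
B(y) = (7 + y)*(11 + y) (B(y) = (11 + y)*(7 + y) = (7 + y)*(11 + y))
g(S, A) = -7 + (-170 + A)*(S + 20*A) (g(S, A) = -7 + (S + 20*A)*(A - 170) = -7 + (S + 20*A)*(-170 + A) = -7 + (-170 + A)*(S + 20*A))
-g(B(E), 222) = -(-7 - 3400*222 - 170*(77 + 4² + 18*4) + 20*222² + 222*(77 + 4² + 18*4)) = -(-7 - 754800 - 170*(77 + 16 + 72) + 20*49284 + 222*(77 + 16 + 72)) = -(-7 - 754800 - 170*165 + 985680 + 222*165) = -(-7 - 754800 - 28050 + 985680 + 36630) = -1*239453 = -239453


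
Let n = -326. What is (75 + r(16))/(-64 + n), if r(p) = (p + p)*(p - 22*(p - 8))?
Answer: 1009/78 ≈ 12.936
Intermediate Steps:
r(p) = 2*p*(176 - 21*p) (r(p) = (2*p)*(p - 22*(-8 + p)) = (2*p)*(p + (176 - 22*p)) = (2*p)*(176 - 21*p) = 2*p*(176 - 21*p))
(75 + r(16))/(-64 + n) = (75 + 2*16*(176 - 21*16))/(-64 - 326) = (75 + 2*16*(176 - 336))/(-390) = (75 + 2*16*(-160))*(-1/390) = (75 - 5120)*(-1/390) = -5045*(-1/390) = 1009/78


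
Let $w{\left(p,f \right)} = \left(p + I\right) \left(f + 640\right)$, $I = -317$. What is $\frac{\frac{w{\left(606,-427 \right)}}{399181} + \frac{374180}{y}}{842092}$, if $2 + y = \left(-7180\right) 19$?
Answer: $- \frac{1329885071}{432621352001124} \approx -3.074 \cdot 10^{-6}$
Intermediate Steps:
$w{\left(p,f \right)} = \left(-317 + p\right) \left(640 + f\right)$ ($w{\left(p,f \right)} = \left(p - 317\right) \left(f + 640\right) = \left(-317 + p\right) \left(640 + f\right)$)
$y = -136422$ ($y = -2 - 136420 = -136422$)
$\frac{\frac{w{\left(606,-427 \right)}}{399181} + \frac{374180}{y}}{842092} = \frac{\frac{-202880 - -135359 + 640 \cdot 606 - 258762}{399181} + \frac{374180}{-136422}}{842092} = \left(\left(-202880 + 135359 + 387840 - 258762\right) \frac{1}{399181} + 374180 \left(- \frac{1}{136422}\right)\right) \frac{1}{842092} = \left(61557 \cdot \frac{1}{399181} - \frac{3530}{1287}\right) \frac{1}{842092} = \left(\frac{61557}{399181} - \frac{3530}{1287}\right) \frac{1}{842092} = \left(- \frac{1329885071}{513745947}\right) \frac{1}{842092} = - \frac{1329885071}{432621352001124}$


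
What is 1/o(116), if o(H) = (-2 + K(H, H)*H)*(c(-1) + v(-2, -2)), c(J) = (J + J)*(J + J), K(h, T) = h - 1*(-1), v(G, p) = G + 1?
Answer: 1/40710 ≈ 2.4564e-5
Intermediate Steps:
v(G, p) = 1 + G
K(h, T) = 1 + h (K(h, T) = h + 1 = 1 + h)
c(J) = 4*J² (c(J) = (2*J)*(2*J) = 4*J²)
o(H) = -6 + 3*H*(1 + H) (o(H) = (-2 + (1 + H)*H)*(4*(-1)² + (1 - 2)) = (-2 + H*(1 + H))*(4*1 - 1) = (-2 + H*(1 + H))*(4 - 1) = (-2 + H*(1 + H))*3 = -6 + 3*H*(1 + H))
1/o(116) = 1/(-6 + 3*116*(1 + 116)) = 1/(-6 + 3*116*117) = 1/(-6 + 40716) = 1/40710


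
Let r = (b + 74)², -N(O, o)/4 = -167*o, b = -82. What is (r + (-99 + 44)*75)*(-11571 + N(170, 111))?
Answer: -254125197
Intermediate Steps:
N(O, o) = 668*o (N(O, o) = -(-668)*o = 668*o)
r = 64 (r = (-82 + 74)² = (-8)² = 64)
(r + (-99 + 44)*75)*(-11571 + N(170, 111)) = (64 + (-99 + 44)*75)*(-11571 + 668*111) = (64 - 55*75)*(-11571 + 74148) = (64 - 4125)*62577 = -4061*62577 = -254125197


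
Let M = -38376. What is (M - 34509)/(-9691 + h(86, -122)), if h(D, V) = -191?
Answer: 24295/3294 ≈ 7.3755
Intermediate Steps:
(M - 34509)/(-9691 + h(86, -122)) = (-38376 - 34509)/(-9691 - 191) = -72885/(-9882) = -72885*(-1/9882) = 24295/3294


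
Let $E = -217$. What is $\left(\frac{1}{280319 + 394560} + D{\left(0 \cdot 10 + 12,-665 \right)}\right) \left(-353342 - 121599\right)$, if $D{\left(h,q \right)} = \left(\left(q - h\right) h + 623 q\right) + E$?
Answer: $\frac{135466548033923463}{674879} \approx 2.0073 \cdot 10^{11}$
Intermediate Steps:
$D{\left(h,q \right)} = -217 + 623 q + h \left(q - h\right)$ ($D{\left(h,q \right)} = \left(\left(q - h\right) h + 623 q\right) - 217 = \left(h \left(q - h\right) + 623 q\right) - 217 = \left(623 q + h \left(q - h\right)\right) - 217 = -217 + 623 q + h \left(q - h\right)$)
$\left(\frac{1}{280319 + 394560} + D{\left(0 \cdot 10 + 12,-665 \right)}\right) \left(-353342 - 121599\right) = \left(\frac{1}{280319 + 394560} + \left(-217 - \left(0 \cdot 10 + 12\right)^{2} + 623 \left(-665\right) + \left(0 \cdot 10 + 12\right) \left(-665\right)\right)\right) \left(-353342 - 121599\right) = \left(\frac{1}{674879} - \left(414512 + \left(0 + 12\right)^{2} - \left(0 + 12\right) \left(-665\right)\right)\right) \left(-474941\right) = \left(\frac{1}{674879} - 422636\right) \left(-474941\right) = \left(- \frac{285228161043}{674879}\right) \left(-474941\right) = \frac{135466548033923463}{674879}$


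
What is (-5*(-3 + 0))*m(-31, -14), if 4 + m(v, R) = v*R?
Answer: 6450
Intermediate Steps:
m(v, R) = -4 + R*v (m(v, R) = -4 + v*R = -4 + R*v)
(-5*(-3 + 0))*m(-31, -14) = (-5*(-3 + 0))*(-4 - 14*(-31)) = (-5*(-3))*(-4 + 434) = 15*430 = 6450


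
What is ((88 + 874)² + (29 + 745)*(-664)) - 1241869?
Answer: -830361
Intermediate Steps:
((88 + 874)² + (29 + 745)*(-664)) - 1241869 = (962² + 774*(-664)) - 1241869 = (925444 - 513936) - 1241869 = 411508 - 1241869 = -830361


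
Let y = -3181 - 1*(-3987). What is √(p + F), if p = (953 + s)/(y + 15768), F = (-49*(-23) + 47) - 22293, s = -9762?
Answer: I*√5801481996010/16574 ≈ 145.33*I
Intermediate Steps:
y = 806 (y = -3181 + 3987 = 806)
F = -21119 (F = (1127 + 47) - 22293 = 1174 - 22293 = -21119)
p = -8809/16574 (p = (953 - 9762)/(806 + 15768) = -8809/16574 ≈ -0.53150)
√(p + F) = √(-8809/16574 - 21119) = √(-350035115/16574) = I*√5801481996010/16574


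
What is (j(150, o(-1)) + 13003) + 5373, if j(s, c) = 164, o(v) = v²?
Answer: 18540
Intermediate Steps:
(j(150, o(-1)) + 13003) + 5373 = (164 + 13003) + 5373 = 13167 + 5373 = 18540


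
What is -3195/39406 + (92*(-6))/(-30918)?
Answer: -12838483/203059118 ≈ -0.063225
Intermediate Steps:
-3195/39406 + (92*(-6))/(-30918) = -3195*1/39406 - 552*(-1/30918) = -3195/39406 + 92/5153 = -12838483/203059118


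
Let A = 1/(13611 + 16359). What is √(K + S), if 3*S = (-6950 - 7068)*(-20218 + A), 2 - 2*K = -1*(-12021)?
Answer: √9427712754669870/9990 ≈ 9719.4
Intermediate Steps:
A = 1/29970 ≈ 3.3367e-5
K = -12019/2 (K = 1 - (-1)*(-12021)/2 = 1 - ½*12021 = 1 - 12021/2 = -12019/2 ≈ -6009.5)
S = 4246987614131/44955 (S = ((-6950 - 7068)*(-20218 + 1/29970))/3 = (-14018*(-605933459/29970))/3 = (⅓)*(4246987614131/14985) = 4246987614131/44955 ≈ 9.4472e+7)
√(K + S) = √(-12019/2 + 4246987614131/44955) = √(8493434914117/89910) = √9427712754669870/9990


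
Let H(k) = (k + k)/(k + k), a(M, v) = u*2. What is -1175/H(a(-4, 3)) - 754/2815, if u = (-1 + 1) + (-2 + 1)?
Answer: -3308379/2815 ≈ -1175.3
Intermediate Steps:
u = -1 (u = 0 - 1 = -1)
a(M, v) = -2 (a(M, v) = -1*2 = -2)
H(k) = 1 (H(k) = (2*k)/((2*k)) = (2*k)*(1/(2*k)) = 1)
-1175/H(a(-4, 3)) - 754/2815 = -1175/1 - 754/2815 = -1175*1 - 754*1/2815 = -1175 - 754/2815 = -3308379/2815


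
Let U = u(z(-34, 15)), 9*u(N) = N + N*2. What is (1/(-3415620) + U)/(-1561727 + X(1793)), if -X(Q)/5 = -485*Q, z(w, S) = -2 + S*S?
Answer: 28210491/1057437241640 ≈ 2.6678e-5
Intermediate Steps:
z(w, S) = -2 + S²
u(N) = N/3 (u(N) = (N + N*2)/9 = (N + 2*N)/9 = (3*N)/9 = N/3)
U = 223/3 (U = (-2 + 15²)/3 = (-2 + 225)/3 = (⅓)*223 = 223/3 ≈ 74.333)
X(Q) = 2425*Q (X(Q) = -(-2425)*Q = 2425*Q)
(1/(-3415620) + U)/(-1561727 + X(1793)) = (1/(-3415620) + 223/3)/(-1561727 + 2425*1793) = (-1/3415620 + 223/3)/(-1561727 + 4348025) = (84631473/1138540)/2786298 = (84631473/1138540)*(1/2786298) = 28210491/1057437241640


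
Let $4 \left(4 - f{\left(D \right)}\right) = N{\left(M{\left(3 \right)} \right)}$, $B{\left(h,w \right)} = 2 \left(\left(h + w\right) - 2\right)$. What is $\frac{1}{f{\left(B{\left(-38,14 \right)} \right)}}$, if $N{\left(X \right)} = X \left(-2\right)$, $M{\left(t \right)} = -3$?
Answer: $\frac{2}{5} \approx 0.4$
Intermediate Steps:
$N{\left(X \right)} = - 2 X$
$B{\left(h,w \right)} = -4 + 2 h + 2 w$ ($B{\left(h,w \right)} = 2 \left(-2 + h + w\right) = -4 + 2 h + 2 w$)
$f{\left(D \right)} = \frac{5}{2}$ ($f{\left(D \right)} = 4 - \frac{\left(-2\right) \left(-3\right)}{4} = 4 - \frac{3}{2} = \frac{5}{2}$)
$\frac{1}{f{\left(B{\left(-38,14 \right)} \right)}} = \frac{1}{\frac{5}{2}} = \frac{2}{5}$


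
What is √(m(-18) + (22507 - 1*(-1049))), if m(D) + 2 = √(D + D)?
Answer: √(23554 + 6*I) ≈ 153.47 + 0.02*I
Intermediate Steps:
m(D) = -2 + √2*√D (m(D) = -2 + √(D + D) = -2 + √(2*D) = -2 + √2*√D)
√(m(-18) + (22507 - 1*(-1049))) = √((-2 + √2*√(-18)) + (22507 - 1*(-1049))) = √((-2 + √2*(3*I*√2)) + (22507 + 1049)) = √((-2 + 6*I) + 23556) = √(23554 + 6*I)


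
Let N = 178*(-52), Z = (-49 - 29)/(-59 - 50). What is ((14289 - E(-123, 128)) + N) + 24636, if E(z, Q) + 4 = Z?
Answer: 3234279/109 ≈ 29672.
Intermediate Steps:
Z = 78/109 (Z = -78/(-109) = -78*(-1/109) = 78/109 ≈ 0.71560)
E(z, Q) = -358/109 (E(z, Q) = -4 + 78/109 = -358/109)
N = -9256
((14289 - E(-123, 128)) + N) + 24636 = ((14289 - 1*(-358/109)) - 9256) + 24636 = ((14289 + 358/109) - 9256) + 24636 = (1557859/109 - 9256) + 24636 = 548955/109 + 24636 = 3234279/109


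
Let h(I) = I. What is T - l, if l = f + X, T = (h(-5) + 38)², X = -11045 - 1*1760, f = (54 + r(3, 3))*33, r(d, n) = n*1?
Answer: 12013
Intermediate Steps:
r(d, n) = n
f = 1881 (f = (54 + 3)*33 = 57*33 = 1881)
X = -12805 (X = -11045 - 1760 = -12805)
T = 1089 (T = (-5 + 38)² = 33² = 1089)
l = -10924 (l = 1881 - 12805 = -10924)
T - l = 1089 - 1*(-10924) = 1089 + 10924 = 12013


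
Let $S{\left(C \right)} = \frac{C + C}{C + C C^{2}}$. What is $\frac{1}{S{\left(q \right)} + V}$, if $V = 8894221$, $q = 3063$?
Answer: $\frac{4690985}{41722657297686} \approx 1.1243 \cdot 10^{-7}$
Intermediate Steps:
$S{\left(C \right)} = \frac{2 C}{C + C^{3}}$
$\frac{1}{S{\left(q \right)} + V} = \frac{1}{\frac{2}{1 + 3063^{2}} + 8894221} = \frac{1}{\frac{2}{1 + 9381969} + 8894221} = \frac{1}{\frac{2}{9381970} + 8894221} = \frac{1}{2 \cdot \frac{1}{9381970} + 8894221} = \frac{1}{\frac{1}{4690985} + 8894221} = \frac{1}{\frac{41722657297686}{4690985}} = \frac{4690985}{41722657297686}$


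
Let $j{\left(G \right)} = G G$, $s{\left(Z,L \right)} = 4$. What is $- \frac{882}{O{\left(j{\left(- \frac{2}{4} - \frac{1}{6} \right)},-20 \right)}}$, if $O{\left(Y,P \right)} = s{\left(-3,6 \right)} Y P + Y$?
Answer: $\frac{3969}{158} \approx 25.12$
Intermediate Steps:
$j{\left(G \right)} = G^{2}$
$O{\left(Y,P \right)} = Y + 4 P Y$ ($O{\left(Y,P \right)} = 4 Y P + Y = 4 P Y + Y = Y + 4 P Y$)
$- \frac{882}{O{\left(j{\left(- \frac{2}{4} - \frac{1}{6} \right)},-20 \right)}} = - \frac{882}{\left(- \frac{2}{4} - \frac{1}{6}\right)^{2} \left(1 + 4 \left(-20\right)\right)} = - \frac{882}{\left(\left(-2\right) \frac{1}{4} - \frac{1}{6}\right)^{2} \left(1 - 80\right)} = - \frac{882}{\left(- \frac{1}{2} - \frac{1}{6}\right)^{2} \left(-79\right)} = - \frac{882}{\left(- \frac{2}{3}\right)^{2} \left(-79\right)} = - \frac{882}{\frac{4}{9} \left(-79\right)} = - \frac{882}{- \frac{316}{9}} = \left(-882\right) \left(- \frac{9}{316}\right) = \frac{3969}{158}$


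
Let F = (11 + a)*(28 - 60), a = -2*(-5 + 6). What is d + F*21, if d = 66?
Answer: -5982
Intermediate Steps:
a = -2 (a = -2*1 = -2)
F = -288 (F = (11 - 2)*(28 - 60) = 9*(-32) = -288)
d + F*21 = 66 - 288*21 = 66 - 6048 = -5982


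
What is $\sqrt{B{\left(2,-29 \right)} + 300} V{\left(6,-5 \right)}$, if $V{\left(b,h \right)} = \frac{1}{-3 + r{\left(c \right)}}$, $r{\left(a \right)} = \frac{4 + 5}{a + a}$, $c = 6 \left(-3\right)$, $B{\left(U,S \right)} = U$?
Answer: $- \frac{4 \sqrt{302}}{13} \approx -5.3471$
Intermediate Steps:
$c = -18$
$r{\left(a \right)} = \frac{9}{2 a}$
$V{\left(b,h \right)} = - \frac{4}{13}$ ($V{\left(b,h \right)} = \frac{1}{-3 + \frac{9}{2 \left(-18\right)}} = \frac{1}{-3 + \frac{9}{2} \left(- \frac{1}{18}\right)} = \frac{1}{-3 - \frac{1}{4}} = \frac{1}{- \frac{13}{4}} = - \frac{4}{13}$)
$\sqrt{B{\left(2,-29 \right)} + 300} V{\left(6,-5 \right)} = \sqrt{2 + 300} \left(- \frac{4}{13}\right) = \sqrt{302} \left(- \frac{4}{13}\right) = - \frac{4 \sqrt{302}}{13}$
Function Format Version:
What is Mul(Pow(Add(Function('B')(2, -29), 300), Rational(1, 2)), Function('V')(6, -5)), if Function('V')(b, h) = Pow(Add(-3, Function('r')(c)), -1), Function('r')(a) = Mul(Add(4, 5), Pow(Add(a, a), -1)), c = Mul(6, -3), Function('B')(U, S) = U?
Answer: Mul(Rational(-4, 13), Pow(302, Rational(1, 2))) ≈ -5.3471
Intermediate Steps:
c = -18
Function('r')(a) = Mul(Rational(9, 2), Pow(a, -1)) (Function('r')(a) = Mul(9, Pow(Mul(2, a), -1)) = Mul(9, Mul(Rational(1, 2), Pow(a, -1))) = Mul(Rational(9, 2), Pow(a, -1)))
Function('V')(b, h) = Rational(-4, 13) (Function('V')(b, h) = Pow(Add(-3, Mul(Rational(9, 2), Pow(-18, -1))), -1) = Pow(Add(-3, Mul(Rational(9, 2), Rational(-1, 18))), -1) = Pow(Add(-3, Rational(-1, 4)), -1) = Pow(Rational(-13, 4), -1) = Rational(-4, 13))
Mul(Pow(Add(Function('B')(2, -29), 300), Rational(1, 2)), Function('V')(6, -5)) = Mul(Pow(Add(2, 300), Rational(1, 2)), Rational(-4, 13)) = Mul(Pow(302, Rational(1, 2)), Rational(-4, 13)) = Mul(Rational(-4, 13), Pow(302, Rational(1, 2)))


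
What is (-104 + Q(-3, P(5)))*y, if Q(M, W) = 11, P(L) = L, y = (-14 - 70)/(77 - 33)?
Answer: 1953/11 ≈ 177.55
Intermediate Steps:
y = -21/11 (y = -84/44 = -84*1/44 = -21/11 ≈ -1.9091)
(-104 + Q(-3, P(5)))*y = (-104 + 11)*(-21/11) = -93*(-21/11) = 1953/11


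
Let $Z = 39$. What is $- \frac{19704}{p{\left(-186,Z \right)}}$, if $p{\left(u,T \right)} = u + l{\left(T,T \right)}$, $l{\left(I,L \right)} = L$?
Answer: $\frac{6568}{49} \approx 134.04$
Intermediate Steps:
$p{\left(u,T \right)} = T + u$ ($p{\left(u,T \right)} = u + T = T + u$)
$- \frac{19704}{p{\left(-186,Z \right)}} = - \frac{19704}{39 - 186} = - \frac{19704}{-147} = \left(-19704\right) \left(- \frac{1}{147}\right) = \frac{6568}{49}$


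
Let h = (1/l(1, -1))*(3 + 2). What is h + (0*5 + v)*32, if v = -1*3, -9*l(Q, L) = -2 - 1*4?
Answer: -177/2 ≈ -88.500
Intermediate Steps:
l(Q, L) = ⅔ (l(Q, L) = -(-2 - 1*4)/9 = -(-2 - 4)/9 = -⅑*(-6) = ⅔)
v = -3
h = 15/2 (h = (1/(⅔))*(3 + 2) = (1*(3/2))*5 = (3/2)*5 = 15/2 ≈ 7.5000)
h + (0*5 + v)*32 = 15/2 + (0*5 - 3)*32 = 15/2 + (0 - 3)*32 = 15/2 - 3*32 = 15/2 - 96 = -177/2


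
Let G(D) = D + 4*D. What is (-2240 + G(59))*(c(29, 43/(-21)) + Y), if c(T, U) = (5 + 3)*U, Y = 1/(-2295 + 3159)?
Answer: 192681425/6048 ≈ 31859.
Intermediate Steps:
Y = 1/864 ≈ 0.0011574
c(T, U) = 8*U
G(D) = 5*D
(-2240 + G(59))*(c(29, 43/(-21)) + Y) = (-2240 + 5*59)*(8*(43/(-21)) + 1/864) = (-2240 + 295)*(8*(43*(-1/21)) + 1/864) = -1945*(8*(-43/21) + 1/864) = -1945*(-344/21 + 1/864) = -1945*(-99065/6048) = 192681425/6048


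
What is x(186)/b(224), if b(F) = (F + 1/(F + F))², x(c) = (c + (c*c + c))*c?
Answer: 145043161088/1118969401 ≈ 129.62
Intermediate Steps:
x(c) = c*(c² + 2*c) (x(c) = (c + (c² + c))*c = (c + (c + c²))*c = (c² + 2*c)*c = c*(c² + 2*c))
b(F) = (F + 1/(2*F))²
x(186)/b(224) = (186²*(2 + 186))/(((¼)*(1 + 2*224²)²/224²)) = (34596*188)/(((¼)*(1/50176)*(1 + 2*50176)²)) = 6504048/(((¼)*(1/50176)*(1 + 100352)²)) = 6504048/(((¼)*(1/50176)*100353²)) = 6504048/(((¼)*(1/50176)*10070724609)) = 6504048/(10070724609/200704) = 6504048*(200704/10070724609) = 145043161088/1118969401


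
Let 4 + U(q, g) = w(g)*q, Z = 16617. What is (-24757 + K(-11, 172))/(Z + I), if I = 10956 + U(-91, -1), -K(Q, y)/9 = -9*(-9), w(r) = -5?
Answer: -12743/14012 ≈ -0.90943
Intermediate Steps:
U(q, g) = -4 - 5*q
K(Q, y) = -729 (K(Q, y) = -(-81)*(-9) = -9*81 = -729)
I = 11407 (I = 10956 + (-4 - 5*(-91)) = 10956 + (-4 + 455) = 10956 + 451 = 11407)
(-24757 + K(-11, 172))/(Z + I) = (-24757 - 729)/(16617 + 11407) = -25486/28024 = -25486*1/28024 = -12743/14012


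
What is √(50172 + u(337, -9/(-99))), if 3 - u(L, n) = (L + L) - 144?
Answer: √49645 ≈ 222.81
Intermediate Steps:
u(L, n) = 147 - 2*L (u(L, n) = 3 - ((L + L) - 144) = 3 - (2*L - 144) = 3 - (-144 + 2*L) = 3 + (144 - 2*L) = 147 - 2*L)
√(50172 + u(337, -9/(-99))) = √(50172 + (147 - 2*337)) = √(50172 + (147 - 674)) = √(50172 - 527) = √49645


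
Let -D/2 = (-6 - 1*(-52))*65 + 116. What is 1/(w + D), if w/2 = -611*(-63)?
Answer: 1/70774 ≈ 1.4129e-5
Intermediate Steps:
w = 76986 (w = 2*(-611*(-63)) = 2*38493 = 76986)
D = -6212 (D = -2*((-6 - 1*(-52))*65 + 116) = -2*((-6 + 52)*65 + 116) = -2*(46*65 + 116) = -2*(2990 + 116) = -2*3106 = -6212)
1/(w + D) = 1/(76986 - 6212) = 1/70774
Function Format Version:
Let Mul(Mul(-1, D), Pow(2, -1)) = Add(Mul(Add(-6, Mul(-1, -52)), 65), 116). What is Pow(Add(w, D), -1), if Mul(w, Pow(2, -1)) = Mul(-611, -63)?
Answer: Rational(1, 70774) ≈ 1.4129e-5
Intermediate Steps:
w = 76986 (w = Mul(2, Mul(-611, -63)) = Mul(2, 38493) = 76986)
D = -6212 (D = Mul(-2, Add(Mul(Add(-6, Mul(-1, -52)), 65), 116)) = Mul(-2, Add(Mul(Add(-6, 52), 65), 116)) = Mul(-2, Add(Mul(46, 65), 116)) = Mul(-2, Add(2990, 116)) = Mul(-2, 3106) = -6212)
Pow(Add(w, D), -1) = Pow(Add(76986, -6212), -1) = Pow(70774, -1) = Rational(1, 70774)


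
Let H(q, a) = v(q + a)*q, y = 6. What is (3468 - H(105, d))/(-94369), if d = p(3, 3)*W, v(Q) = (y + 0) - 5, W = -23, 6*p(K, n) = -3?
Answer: -3363/94369 ≈ -0.035637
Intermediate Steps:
p(K, n) = -½ (p(K, n) = (⅙)*(-3) = -½)
v(Q) = 1 (v(Q) = (6 + 0) - 5 = 6 - 5 = 1)
d = 23/2 (d = -½*(-23) = 23/2 ≈ 11.500)
H(q, a) = q (H(q, a) = 1*q = q)
(3468 - H(105, d))/(-94369) = (3468 - 1*105)/(-94369) = (3468 - 105)*(-1/94369) = 3363*(-1/94369) = -3363/94369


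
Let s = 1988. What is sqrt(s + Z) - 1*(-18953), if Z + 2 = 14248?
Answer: 18953 + sqrt(16234) ≈ 19080.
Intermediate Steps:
Z = 14246 (Z = -2 + 14248 = 14246)
sqrt(s + Z) - 1*(-18953) = sqrt(1988 + 14246) - 1*(-18953) = sqrt(16234) + 18953 = 18953 + sqrt(16234)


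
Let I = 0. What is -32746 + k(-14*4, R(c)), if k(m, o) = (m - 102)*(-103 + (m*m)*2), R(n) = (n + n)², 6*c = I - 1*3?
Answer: -1007448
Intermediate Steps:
c = -½ (c = (0 - 1*3)/6 = (0 - 3)/6 = (⅙)*(-3) = -½ ≈ -0.50000)
R(n) = 4*n² (R(n) = (2*n)² = 4*n²)
k(m, o) = (-103 + 2*m²)*(-102 + m) (k(m, o) = (-102 + m)*(-103 + m²*2) = (-102 + m)*(-103 + 2*m²) = (-103 + 2*m²)*(-102 + m))
-32746 + k(-14*4, R(c)) = -32746 + (10506 - 204*(-14*4)² - (-1442)*4 + 2*(-14*4)³) = -32746 + (10506 - 204*(-56)² - 103*(-56) + 2*(-56)³) = -32746 + (10506 - 204*3136 + 5768 + 2*(-175616)) = -32746 + (10506 - 639744 + 5768 - 351232) = -32746 - 974702 = -1007448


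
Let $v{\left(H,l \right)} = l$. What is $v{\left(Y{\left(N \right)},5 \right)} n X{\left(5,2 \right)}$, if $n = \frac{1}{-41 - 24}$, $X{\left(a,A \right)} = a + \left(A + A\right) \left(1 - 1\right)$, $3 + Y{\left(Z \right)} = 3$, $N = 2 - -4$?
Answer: $- \frac{5}{13} \approx -0.38462$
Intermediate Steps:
$N = 6$ ($N = 2 + 4 = 6$)
$Y{\left(Z \right)} = 0$ ($Y{\left(Z \right)} = -3 + 3 = 0$)
$X{\left(a,A \right)} = a$ ($X{\left(a,A \right)} = a + 2 A 0 = a + 0 = a$)
$n = - \frac{1}{65}$ ($n = \frac{1}{-65} = - \frac{1}{65} \approx -0.015385$)
$v{\left(Y{\left(N \right)},5 \right)} n X{\left(5,2 \right)} = 5 \left(- \frac{1}{65}\right) 5 = \left(- \frac{1}{13}\right) 5 = - \frac{5}{13}$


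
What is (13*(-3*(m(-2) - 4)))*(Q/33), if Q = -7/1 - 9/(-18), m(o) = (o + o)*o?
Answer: 338/11 ≈ 30.727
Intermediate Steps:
m(o) = 2*o² (m(o) = (2*o)*o = 2*o²)
Q = -13/2 (Q = -7*1 - 9*(-1/18) = -7 + ½ = -13/2 ≈ -6.5000)
(13*(-3*(m(-2) - 4)))*(Q/33) = (13*(-3*(2*(-2)² - 4)))*(-13/2/33) = (13*(-3*(2*4 - 4)))*(-13/2*1/33) = (13*(-3*(8 - 4)))*(-13/66) = (13*(-3*4))*(-13/66) = (13*(-12))*(-13/66) = -156*(-13/66) = 338/11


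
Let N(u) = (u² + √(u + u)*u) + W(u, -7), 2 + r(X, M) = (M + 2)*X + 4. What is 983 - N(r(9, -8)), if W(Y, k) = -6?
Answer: -1715 + 104*I*√26 ≈ -1715.0 + 530.3*I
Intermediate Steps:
r(X, M) = 2 + X*(2 + M) (r(X, M) = -2 + ((M + 2)*X + 4) = -2 + ((2 + M)*X + 4) = -2 + (X*(2 + M) + 4) = -2 + (4 + X*(2 + M)) = 2 + X*(2 + M))
N(u) = -6 + u² + √2*u^(3/2) (N(u) = (u² + √(u + u)*u) - 6 = (u² + √(2*u)*u) - 6 = (u² + (√2*√u)*u) - 6 = (u² + √2*u^(3/2)) - 6 = -6 + u² + √2*u^(3/2))
983 - N(r(9, -8)) = 983 - (-6 + (2 + 2*9 - 8*9)² + √2*(2 + 2*9 - 8*9)^(3/2)) = 983 - (-6 + (2 + 18 - 72)² + √2*(2 + 18 - 72)^(3/2)) = 983 - (-6 + (-52)² + √2*(-52)^(3/2)) = 983 - (-6 + 2704 + √2*(-104*I*√13)) = 983 - (-6 + 2704 - 104*I*√26) = 983 - (2698 - 104*I*√26) = 983 + (-2698 + 104*I*√26) = -1715 + 104*I*√26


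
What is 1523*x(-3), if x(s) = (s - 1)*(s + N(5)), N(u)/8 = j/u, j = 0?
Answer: 18276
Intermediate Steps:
N(u) = 0 (N(u) = 8*(0/u) = 8*0 = 0)
x(s) = s*(-1 + s) (x(s) = (s - 1)*(s + 0) = (-1 + s)*s = s*(-1 + s))
1523*x(-3) = 1523*(-3*(-1 - 3)) = 1523*(-3*(-4)) = 1523*12 = 18276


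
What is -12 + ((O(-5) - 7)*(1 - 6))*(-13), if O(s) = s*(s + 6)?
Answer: -792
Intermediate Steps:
O(s) = s*(6 + s)
-12 + ((O(-5) - 7)*(1 - 6))*(-13) = -12 + ((-5*(6 - 5) - 7)*(1 - 6))*(-13) = -12 + ((-5*1 - 7)*(-5))*(-13) = -12 + ((-5 - 7)*(-5))*(-13) = -12 - 12*(-5)*(-13) = -12 + 60*(-13) = -12 - 780 = -792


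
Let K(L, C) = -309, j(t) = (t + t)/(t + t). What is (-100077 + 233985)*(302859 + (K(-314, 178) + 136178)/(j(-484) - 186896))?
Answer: 7579553941305888/186895 ≈ 4.0555e+10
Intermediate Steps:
j(t) = 1 (j(t) = (2*t)/((2*t)) = (2*t)*(1/(2*t)) = 1)
(-100077 + 233985)*(302859 + (K(-314, 178) + 136178)/(j(-484) - 186896)) = (-100077 + 233985)*(302859 + (-309 + 136178)/(1 - 186896)) = 133908*(302859 + 135869/(-186895)) = 133908*(302859 + 135869*(-1/186895)) = 133908*(302859 - 135869/186895) = 133908*(56602696936/186895) = 7579553941305888/186895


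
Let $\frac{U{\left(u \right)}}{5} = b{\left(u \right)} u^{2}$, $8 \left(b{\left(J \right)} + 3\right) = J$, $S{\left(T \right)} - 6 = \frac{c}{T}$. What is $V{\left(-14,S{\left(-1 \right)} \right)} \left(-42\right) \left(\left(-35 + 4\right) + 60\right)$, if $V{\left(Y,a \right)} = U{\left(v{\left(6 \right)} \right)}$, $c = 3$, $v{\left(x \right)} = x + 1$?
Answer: $\frac{2536485}{4} \approx 6.3412 \cdot 10^{5}$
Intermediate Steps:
$v{\left(x \right)} = 1 + x$
$S{\left(T \right)} = 6 + \frac{3}{T}$
$b{\left(J \right)} = -3 + \frac{J}{8}$
$U{\left(u \right)} = 5 u^{2} \left(-3 + \frac{u}{8}\right)$ ($U{\left(u \right)} = 5 \left(-3 + \frac{u}{8}\right) u^{2} = 5 u^{2} \left(-3 + \frac{u}{8}\right)$)
$V{\left(Y,a \right)} = - \frac{4165}{8}$ ($V{\left(Y,a \right)} = \frac{5 \left(1 + 6\right)^{2} \left(-24 + \left(1 + 6\right)\right)}{8} = \frac{5 \cdot 7^{2} \left(-24 + 7\right)}{8} = \frac{5}{8} \cdot 49 \left(-17\right) = - \frac{4165}{8}$)
$V{\left(-14,S{\left(-1 \right)} \right)} \left(-42\right) \left(\left(-35 + 4\right) + 60\right) = \left(- \frac{4165}{8}\right) \left(-42\right) \left(\left(-35 + 4\right) + 60\right) = \frac{87465 \left(-31 + 60\right)}{4} = \frac{87465}{4} \cdot 29 = \frac{2536485}{4}$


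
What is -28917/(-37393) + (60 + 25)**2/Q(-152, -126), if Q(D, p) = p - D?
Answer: 270916267/972218 ≈ 278.66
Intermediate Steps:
-28917/(-37393) + (60 + 25)**2/Q(-152, -126) = -28917/(-37393) + (60 + 25)**2/(-126 - 1*(-152)) = -28917*(-1/37393) + 85**2/(-126 + 152) = 28917/37393 + 7225/26 = 270916267/972218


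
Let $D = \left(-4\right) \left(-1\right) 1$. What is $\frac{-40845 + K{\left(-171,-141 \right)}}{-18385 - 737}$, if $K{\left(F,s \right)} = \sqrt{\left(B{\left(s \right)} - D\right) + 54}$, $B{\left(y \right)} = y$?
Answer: $\frac{13615}{6374} - \frac{i \sqrt{91}}{19122} \approx 2.136 - 0.00049887 i$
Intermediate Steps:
$D = 4$ ($D = 4 \cdot 1 = 4$)
$K{\left(F,s \right)} = \sqrt{50 + s}$ ($K{\left(F,s \right)} = \sqrt{\left(s - 4\right) + 54} = \sqrt{\left(-4 + s\right) + 54} = \sqrt{50 + s}$)
$\frac{-40845 + K{\left(-171,-141 \right)}}{-18385 - 737} = \frac{-40845 + \sqrt{50 - 141}}{-18385 - 737} = \frac{-40845 + \sqrt{-91}}{-19122} = \left(-40845 + i \sqrt{91}\right) \left(- \frac{1}{19122}\right) = \frac{13615}{6374} - \frac{i \sqrt{91}}{19122}$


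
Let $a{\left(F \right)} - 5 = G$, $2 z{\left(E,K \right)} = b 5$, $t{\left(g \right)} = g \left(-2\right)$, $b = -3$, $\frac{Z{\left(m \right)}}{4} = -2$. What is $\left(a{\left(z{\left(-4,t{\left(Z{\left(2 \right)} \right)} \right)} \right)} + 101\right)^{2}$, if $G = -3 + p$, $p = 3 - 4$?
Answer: $10404$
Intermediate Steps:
$Z{\left(m \right)} = -8$ ($Z{\left(m \right)} = 4 \left(-2\right) = -8$)
$t{\left(g \right)} = - 2 g$
$p = -1$
$z{\left(E,K \right)} = - \frac{15}{2}$ ($z{\left(E,K \right)} = \frac{\left(-3\right) 5}{2} = \frac{1}{2} \left(-15\right) = - \frac{15}{2}$)
$G = -4$ ($G = -3 - 1 = -4$)
$a{\left(F \right)} = 1$ ($a{\left(F \right)} = 5 - 4 = 1$)
$\left(a{\left(z{\left(-4,t{\left(Z{\left(2 \right)} \right)} \right)} \right)} + 101\right)^{2} = \left(1 + 101\right)^{2} = 102^{2} = 10404$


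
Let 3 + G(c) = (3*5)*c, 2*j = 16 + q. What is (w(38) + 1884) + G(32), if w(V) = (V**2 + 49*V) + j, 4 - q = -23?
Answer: 11377/2 ≈ 5688.5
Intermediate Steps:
q = 27 (q = 4 - 1*(-23) = 4 + 23 = 27)
j = 43/2 (j = (16 + 27)/2 = (1/2)*43 = 43/2 ≈ 21.500)
G(c) = -3 + 15*c (G(c) = -3 + (3*5)*c = -3 + 15*c)
w(V) = 43/2 + V**2 + 49*V (w(V) = (V**2 + 49*V) + 43/2 = 43/2 + V**2 + 49*V)
(w(38) + 1884) + G(32) = ((43/2 + 38**2 + 49*38) + 1884) + (-3 + 15*32) = ((43/2 + 1444 + 1862) + 1884) + (-3 + 480) = (6655/2 + 1884) + 477 = 10423/2 + 477 = 11377/2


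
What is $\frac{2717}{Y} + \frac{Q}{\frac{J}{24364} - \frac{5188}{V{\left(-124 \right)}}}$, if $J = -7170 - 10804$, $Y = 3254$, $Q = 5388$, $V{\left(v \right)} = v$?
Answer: $\frac{2221066600351}{16835607026} \approx 131.93$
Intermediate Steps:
$J = -17974$ ($J = -7170 - 10804 = -17974$)
$\frac{2717}{Y} + \frac{Q}{\frac{J}{24364} - \frac{5188}{V{\left(-124 \right)}}} = \frac{2717}{3254} + \frac{5388}{- \frac{17974}{24364} - \frac{5188}{-124}} = 2717 \cdot \frac{1}{3254} + \frac{5388}{\left(-17974\right) \frac{1}{24364} - - \frac{1297}{31}} = \frac{2717}{3254} + \frac{5388}{- \frac{8987}{12182} + \frac{1297}{31}} = \frac{2717}{3254} + \frac{5388}{\frac{15521457}{377642}} = \frac{2717}{3254} + 5388 \cdot \frac{377642}{15521457} = \frac{2717}{3254} + \frac{678245032}{5173819} = \frac{2221066600351}{16835607026}$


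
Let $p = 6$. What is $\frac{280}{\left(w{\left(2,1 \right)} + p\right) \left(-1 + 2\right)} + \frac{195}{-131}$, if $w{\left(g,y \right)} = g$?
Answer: $\frac{4390}{131} \approx 33.511$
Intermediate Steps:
$\frac{280}{\left(w{\left(2,1 \right)} + p\right) \left(-1 + 2\right)} + \frac{195}{-131} = \frac{280}{\left(2 + 6\right) \left(-1 + 2\right)} + \frac{195}{-131} = \frac{280}{8 \cdot 1} + 195 \left(- \frac{1}{131}\right) = \frac{280}{8} - \frac{195}{131} = 280 \cdot \frac{1}{8} - \frac{195}{131} = 35 - \frac{195}{131} = \frac{4390}{131}$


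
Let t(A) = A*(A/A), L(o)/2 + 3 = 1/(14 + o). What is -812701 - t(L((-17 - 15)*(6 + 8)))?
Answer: -176354814/217 ≈ -8.1270e+5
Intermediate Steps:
L(o) = -6 + 2/(14 + o)
t(A) = A (t(A) = A*1 = A)
-812701 - t(L((-17 - 15)*(6 + 8))) = -812701 - 2*(-41 - 3*(-17 - 15)*(6 + 8))/(14 + (-17 - 15)*(6 + 8)) = -812701 - 2*(-41 - (-96)*14)/(14 - 32*14) = -812701 - 2*(-41 - 3*(-448))/(14 - 448) = -812701 - 2*(-41 + 1344)/(-434) = -812701 - 2*(-1)*1303/434 = -812701 - 1*(-1303/217) = -812701 + 1303/217 = -176354814/217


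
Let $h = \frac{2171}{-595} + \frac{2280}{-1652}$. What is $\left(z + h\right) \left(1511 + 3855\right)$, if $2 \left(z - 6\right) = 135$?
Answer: $\frac{12898138831}{35105} \approx 3.6742 \cdot 10^{5}$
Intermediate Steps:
$z = \frac{147}{2}$ ($z = 6 + \frac{1}{2} \cdot 135 = 6 + \frac{135}{2} = \frac{147}{2} \approx 73.5$)
$h = - \frac{176539}{35105}$ ($h = 2171 \left(- \frac{1}{595}\right) + 2280 \left(- \frac{1}{1652}\right) = - \frac{2171}{595} - \frac{570}{413} = - \frac{176539}{35105} \approx -5.0289$)
$\left(z + h\right) \left(1511 + 3855\right) = \left(\frac{147}{2} - \frac{176539}{35105}\right) \left(1511 + 3855\right) = \frac{4807357}{70210} \cdot 5366 = \frac{12898138831}{35105}$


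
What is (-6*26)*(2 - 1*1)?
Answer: -156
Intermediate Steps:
(-6*26)*(2 - 1*1) = -156*(2 - 1) = -156*1 = -156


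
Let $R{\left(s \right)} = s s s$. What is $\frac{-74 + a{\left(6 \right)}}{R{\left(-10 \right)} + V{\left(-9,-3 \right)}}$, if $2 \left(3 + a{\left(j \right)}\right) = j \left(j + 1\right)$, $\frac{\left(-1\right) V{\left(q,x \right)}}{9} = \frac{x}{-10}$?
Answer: $\frac{560}{10027} \approx 0.055849$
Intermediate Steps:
$R{\left(s \right)} = s^{3}$ ($R{\left(s \right)} = s^{2} s = s^{3}$)
$V{\left(q,x \right)} = \frac{9 x}{10}$ ($V{\left(q,x \right)} = - 9 \frac{x}{-10} = - 9 x \left(- \frac{1}{10}\right) = - 9 \left(- \frac{x}{10}\right) = \frac{9 x}{10}$)
$a{\left(j \right)} = -3 + \frac{j \left(1 + j\right)}{2}$ ($a{\left(j \right)} = -3 + \frac{j \left(j + 1\right)}{2} = -3 + \frac{j \left(1 + j\right)}{2}$)
$\frac{-74 + a{\left(6 \right)}}{R{\left(-10 \right)} + V{\left(-9,-3 \right)}} = \frac{-74 + \left(-3 + \frac{1}{2} \cdot 6 + \frac{6^{2}}{2}\right)}{\left(-10\right)^{3} + \frac{9}{10} \left(-3\right)} = \frac{-74 + \left(-3 + 3 + \frac{1}{2} \cdot 36\right)}{-1000 - \frac{27}{10}} = \frac{-74 + \left(-3 + 3 + 18\right)}{- \frac{10027}{10}} = - \frac{10 \left(-74 + 18\right)}{10027} = \left(- \frac{10}{10027}\right) \left(-56\right) = \frac{560}{10027}$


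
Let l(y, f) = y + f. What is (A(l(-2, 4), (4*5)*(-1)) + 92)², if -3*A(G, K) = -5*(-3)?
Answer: 7569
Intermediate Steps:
l(y, f) = f + y
A(G, K) = -5 (A(G, K) = -(-5)*(-3)/3 = -⅓*15 = -5)
(A(l(-2, 4), (4*5)*(-1)) + 92)² = (-5 + 92)² = 87² = 7569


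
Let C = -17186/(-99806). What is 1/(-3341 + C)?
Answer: -49903/166717330 ≈ -0.00029933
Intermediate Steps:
C = 8593/49903 (C = -17186*(-1/99806) = 8593/49903 ≈ 0.17219)
1/(-3341 + C) = 1/(-3341 + 8593/49903) = 1/(-166717330/49903) = -49903/166717330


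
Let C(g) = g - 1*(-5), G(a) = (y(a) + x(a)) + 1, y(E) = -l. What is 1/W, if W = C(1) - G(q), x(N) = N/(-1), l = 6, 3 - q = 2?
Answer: 1/12 ≈ 0.083333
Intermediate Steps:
q = 1 (q = 3 - 1*2 = 3 - 2 = 1)
x(N) = -N (x(N) = N*(-1) = -N)
y(E) = -6 (y(E) = -1*6 = -6)
G(a) = -5 - a (G(a) = (-6 - a) + 1 = -5 - a)
C(g) = 5 + g (C(g) = g + 5 = 5 + g)
W = 12 (W = (5 + 1) - (-5 - 1*1) = 6 - (-5 - 1) = 6 - 1*(-6) = 6 + 6 = 12)
1/W = 1/12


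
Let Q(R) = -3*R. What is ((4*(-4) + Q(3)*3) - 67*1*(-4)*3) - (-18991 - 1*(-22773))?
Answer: -3021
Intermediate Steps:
((4*(-4) + Q(3)*3) - 67*1*(-4)*3) - (-18991 - 1*(-22773)) = ((4*(-4) - 3*3*3) - 67*1*(-4)*3) - (-18991 - 1*(-22773)) = ((-16 - 9*3) - (-268)*3) - (-18991 + 22773) = ((-16 - 27) - 67*(-12)) - 1*3782 = (-43 + 804) - 3782 = 761 - 3782 = -3021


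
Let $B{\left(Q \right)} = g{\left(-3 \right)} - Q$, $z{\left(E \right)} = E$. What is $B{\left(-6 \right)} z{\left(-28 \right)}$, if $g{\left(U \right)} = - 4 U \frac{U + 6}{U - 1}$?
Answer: $84$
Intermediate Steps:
$g{\left(U \right)} = - \frac{4 U \left(6 + U\right)}{-1 + U}$ ($g{\left(U \right)} = - 4 U \frac{6 + U}{-1 + U} = - \frac{4 U \left(6 + U\right)}{-1 + U}$)
$B{\left(Q \right)} = -9 - Q$ ($B{\left(Q \right)} = \left(-4\right) \left(-3\right) \frac{1}{-1 - 3} \left(6 - 3\right) - Q = \left(-4\right) \left(-3\right) \frac{1}{-4} \cdot 3 - Q = \left(-4\right) \left(-3\right) \left(- \frac{1}{4}\right) 3 - Q = -9 - Q$)
$B{\left(-6 \right)} z{\left(-28 \right)} = \left(-9 - -6\right) \left(-28\right) = \left(-9 + 6\right) \left(-28\right) = \left(-3\right) \left(-28\right) = 84$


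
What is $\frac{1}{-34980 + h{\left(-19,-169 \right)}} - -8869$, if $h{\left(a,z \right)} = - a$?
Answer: $\frac{310069108}{34961} \approx 8869.0$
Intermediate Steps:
$\frac{1}{-34980 + h{\left(-19,-169 \right)}} - -8869 = \frac{1}{-34980 - -19} - -8869 = \frac{1}{-34980 + 19} + 8869 = \frac{1}{-34961} + 8869 = - \frac{1}{34961} + 8869 = \frac{310069108}{34961}$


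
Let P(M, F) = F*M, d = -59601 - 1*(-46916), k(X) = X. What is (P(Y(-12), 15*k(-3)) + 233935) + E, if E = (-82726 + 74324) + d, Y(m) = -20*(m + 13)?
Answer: 213748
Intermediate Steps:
Y(m) = -260 - 20*m (Y(m) = -20*(13 + m) = -260 - 20*m)
d = -12685 (d = -59601 + 46916 = -12685)
E = -21087 (E = (-82726 + 74324) - 12685 = -8402 - 12685 = -21087)
(P(Y(-12), 15*k(-3)) + 233935) + E = ((15*(-3))*(-260 - 20*(-12)) + 233935) - 21087 = (-45*(-260 + 240) + 233935) - 21087 = (-45*(-20) + 233935) - 21087 = (900 + 233935) - 21087 = 234835 - 21087 = 213748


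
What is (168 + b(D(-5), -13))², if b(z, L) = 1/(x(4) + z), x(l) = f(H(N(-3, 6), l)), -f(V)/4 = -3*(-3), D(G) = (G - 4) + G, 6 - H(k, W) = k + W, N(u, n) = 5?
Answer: 70543201/2500 ≈ 28217.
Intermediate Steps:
H(k, W) = 6 - W - k (H(k, W) = 6 - (k + W) = 6 - (W + k) = 6 + (-W - k) = 6 - W - k)
D(G) = -4 + 2*G (D(G) = (-4 + G) + G = -4 + 2*G)
f(V) = -36 (f(V) = -(-12)*(-3) = -4*9 = -36)
x(l) = -36
b(z, L) = 1/(-36 + z)
(168 + b(D(-5), -13))² = (168 + 1/(-36 + (-4 + 2*(-5))))² = (168 + 1/(-36 + (-4 - 10)))² = (168 + 1/(-36 - 14))² = (168 + 1/(-50))² = (168 - 1/50)² = (8399/50)² = 70543201/2500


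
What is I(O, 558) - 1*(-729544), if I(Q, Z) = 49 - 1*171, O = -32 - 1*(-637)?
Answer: 729422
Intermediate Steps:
O = 605 (O = -32 + 637 = 605)
I(Q, Z) = -122 (I(Q, Z) = 49 - 171 = -122)
I(O, 558) - 1*(-729544) = -122 - 1*(-729544) = -122 + 729544 = 729422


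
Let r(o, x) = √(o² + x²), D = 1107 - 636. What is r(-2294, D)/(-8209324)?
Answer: -√5484277/8209324 ≈ -0.00028527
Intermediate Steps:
D = 471
r(-2294, D)/(-8209324) = √((-2294)² + 471²)/(-8209324) = √(5262436 + 221841)*(-1/8209324) = √5484277*(-1/8209324) = -√5484277/8209324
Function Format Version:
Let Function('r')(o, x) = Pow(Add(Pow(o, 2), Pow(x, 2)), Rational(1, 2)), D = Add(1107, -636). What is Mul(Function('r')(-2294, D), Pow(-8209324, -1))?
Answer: Mul(Rational(-1, 8209324), Pow(5484277, Rational(1, 2))) ≈ -0.00028527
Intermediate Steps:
D = 471
Mul(Function('r')(-2294, D), Pow(-8209324, -1)) = Mul(Pow(Add(Pow(-2294, 2), Pow(471, 2)), Rational(1, 2)), Pow(-8209324, -1)) = Mul(Pow(Add(5262436, 221841), Rational(1, 2)), Rational(-1, 8209324)) = Mul(Pow(5484277, Rational(1, 2)), Rational(-1, 8209324)) = Mul(Rational(-1, 8209324), Pow(5484277, Rational(1, 2)))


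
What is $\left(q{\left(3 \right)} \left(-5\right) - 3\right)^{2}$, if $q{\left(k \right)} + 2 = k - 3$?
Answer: $49$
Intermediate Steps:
$q{\left(k \right)} = -5 + k$ ($q{\left(k \right)} = -2 + \left(k - 3\right) = -2 + \left(-3 + k\right) = -5 + k$)
$\left(q{\left(3 \right)} \left(-5\right) - 3\right)^{2} = \left(\left(-5 + 3\right) \left(-5\right) - 3\right)^{2} = \left(\left(-2\right) \left(-5\right) - 3\right)^{2} = \left(10 - 3\right)^{2} = 7^{2} = 49$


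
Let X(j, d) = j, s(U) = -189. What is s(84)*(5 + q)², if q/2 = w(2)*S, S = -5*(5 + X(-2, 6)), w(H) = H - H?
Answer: -4725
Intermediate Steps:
w(H) = 0
S = -15 (S = -5*(5 - 2) = -5*3 = -15)
q = 0 (q = 2*(0*(-15)) = 2*0 = 0)
s(84)*(5 + q)² = -189*(5 + 0)² = -189*5² = -189*25 = -4725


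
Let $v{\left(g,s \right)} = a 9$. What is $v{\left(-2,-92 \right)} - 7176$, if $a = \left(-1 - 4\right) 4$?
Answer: $-7356$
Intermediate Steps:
$a = -20$ ($a = \left(-5\right) 4 = -20$)
$v{\left(g,s \right)} = -180$ ($v{\left(g,s \right)} = \left(-20\right) 9 = -180$)
$v{\left(-2,-92 \right)} - 7176 = -180 - 7176 = -7356$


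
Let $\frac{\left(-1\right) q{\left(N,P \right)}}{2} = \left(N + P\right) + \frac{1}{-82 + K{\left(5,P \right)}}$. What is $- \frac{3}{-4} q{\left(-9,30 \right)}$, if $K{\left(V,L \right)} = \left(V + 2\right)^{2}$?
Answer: $- \frac{346}{11} \approx -31.455$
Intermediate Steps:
$K{\left(V,L \right)} = \left(2 + V\right)^{2}$
$q{\left(N,P \right)} = \frac{2}{33} - 2 N - 2 P$ ($q{\left(N,P \right)} = - 2 \left(\left(N + P\right) + \frac{1}{-82 + \left(2 + 5\right)^{2}}\right) = - 2 \left(\left(N + P\right) + \frac{1}{-82 + 7^{2}}\right) = - 2 \left(\left(N + P\right) + \frac{1}{-82 + 49}\right) = - 2 \left(\left(N + P\right) + \frac{1}{-33}\right) = - 2 \left(\left(N + P\right) - \frac{1}{33}\right) = - 2 \left(- \frac{1}{33} + N + P\right) = \frac{2}{33} - 2 N - 2 P$)
$- \frac{3}{-4} q{\left(-9,30 \right)} = - \frac{3}{-4} \left(\frac{2}{33} - -18 - 60\right) = \left(-3\right) \left(- \frac{1}{4}\right) \left(\frac{2}{33} + 18 - 60\right) = \frac{3}{4} \left(- \frac{1384}{33}\right) = - \frac{346}{11}$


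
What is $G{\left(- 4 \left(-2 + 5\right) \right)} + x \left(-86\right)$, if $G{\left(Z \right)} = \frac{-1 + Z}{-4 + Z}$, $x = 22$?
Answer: $- \frac{30259}{16} \approx -1891.2$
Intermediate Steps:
$G{\left(Z \right)} = \frac{-1 + Z}{-4 + Z}$
$G{\left(- 4 \left(-2 + 5\right) \right)} + x \left(-86\right) = \frac{-1 - 4 \left(-2 + 5\right)}{-4 - 4 \left(-2 + 5\right)} + 22 \left(-86\right) = \frac{-1 - 12}{-4 - 12} - 1892 = \frac{1}{-16} \left(-13\right) - 1892 = \left(- \frac{1}{16}\right) \left(-13\right) - 1892 = \frac{13}{16} - 1892 = - \frac{30259}{16}$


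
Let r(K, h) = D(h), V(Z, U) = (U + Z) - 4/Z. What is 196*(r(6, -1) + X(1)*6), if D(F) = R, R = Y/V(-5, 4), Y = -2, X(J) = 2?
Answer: 4312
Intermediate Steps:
V(Z, U) = U + Z - 4/Z
R = 10 (R = -2/(4 - 5 - 4/(-5)) = -2/(4 - 5 - 4*(-1/5)) = -2/(4 - 5 + 4/5) = -2/(-1/5) = -2*(-5) = 10)
D(F) = 10
r(K, h) = 10
196*(r(6, -1) + X(1)*6) = 196*(10 + 2*6) = 196*(10 + 12) = 196*22 = 4312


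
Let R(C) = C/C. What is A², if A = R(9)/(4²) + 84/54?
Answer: 54289/20736 ≈ 2.6181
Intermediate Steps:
R(C) = 1
A = 233/144 (A = 1/4² + 84/54 = 1/16 + 84*(1/54) = 1*(1/16) + 14/9 = 1/16 + 14/9 = 233/144 ≈ 1.6181)
A² = (233/144)² = 54289/20736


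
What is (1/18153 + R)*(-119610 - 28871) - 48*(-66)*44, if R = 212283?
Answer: -572179886774324/18153 ≈ -3.1520e+10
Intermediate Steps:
(1/18153 + R)*(-119610 - 28871) - 48*(-66)*44 = (1/18153 + 212283)*(-119610 - 28871) - 48*(-66)*44 = (1/18153 + 212283)*(-148481) - (-3168)*44 = (3853573300/18153)*(-148481) - 1*(-139392) = -572182417157300/18153 + 139392 = -572179886774324/18153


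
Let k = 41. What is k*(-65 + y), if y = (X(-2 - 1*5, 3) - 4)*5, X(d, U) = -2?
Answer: -3895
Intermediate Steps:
y = -30 (y = (-2 - 4)*5 = -6*5 = -30)
k*(-65 + y) = 41*(-65 - 30) = 41*(-95) = -3895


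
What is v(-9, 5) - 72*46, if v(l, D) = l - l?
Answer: -3312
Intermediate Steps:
v(l, D) = 0
v(-9, 5) - 72*46 = 0 - 72*46 = 0 - 3312 = -3312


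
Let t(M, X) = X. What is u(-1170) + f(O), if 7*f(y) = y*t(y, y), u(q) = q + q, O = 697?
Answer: 469429/7 ≈ 67061.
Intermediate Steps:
u(q) = 2*q
f(y) = y**2/7 (f(y) = (y*y)/7 = y**2/7)
u(-1170) + f(O) = 2*(-1170) + (1/7)*697**2 = -2340 + (1/7)*485809 = -2340 + 485809/7 = 469429/7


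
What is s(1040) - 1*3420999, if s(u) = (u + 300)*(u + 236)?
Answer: -1711159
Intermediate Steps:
s(u) = (236 + u)*(300 + u) (s(u) = (300 + u)*(236 + u) = (236 + u)*(300 + u))
s(1040) - 1*3420999 = (70800 + 1040² + 536*1040) - 1*3420999 = (70800 + 1081600 + 557440) - 3420999 = 1709840 - 3420999 = -1711159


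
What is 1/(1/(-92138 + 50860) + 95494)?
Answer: 41278/3941801331 ≈ 1.0472e-5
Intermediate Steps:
1/(1/(-92138 + 50860) + 95494) = 1/(1/(-41278) + 95494) = 1/(-1/41278 + 95494) = 1/(3941801331/41278) = 41278/3941801331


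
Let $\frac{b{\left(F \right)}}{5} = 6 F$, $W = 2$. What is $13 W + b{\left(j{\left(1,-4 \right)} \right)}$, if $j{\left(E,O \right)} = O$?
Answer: $-94$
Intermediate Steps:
$b{\left(F \right)} = 30 F$ ($b{\left(F \right)} = 5 \cdot 6 F = 30 F$)
$13 W + b{\left(j{\left(1,-4 \right)} \right)} = 13 \cdot 2 + 30 \left(-4\right) = 26 - 120 = -94$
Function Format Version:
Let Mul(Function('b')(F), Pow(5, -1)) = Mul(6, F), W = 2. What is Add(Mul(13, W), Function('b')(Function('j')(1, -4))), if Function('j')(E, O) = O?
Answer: -94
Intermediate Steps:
Function('b')(F) = Mul(30, F) (Function('b')(F) = Mul(5, Mul(6, F)) = Mul(30, F))
Add(Mul(13, W), Function('b')(Function('j')(1, -4))) = Add(Mul(13, 2), Mul(30, -4)) = Add(26, -120) = -94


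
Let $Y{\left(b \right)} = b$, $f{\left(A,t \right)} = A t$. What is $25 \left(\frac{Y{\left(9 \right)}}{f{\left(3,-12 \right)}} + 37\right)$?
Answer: $\frac{3675}{4} \approx 918.75$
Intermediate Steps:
$25 \left(\frac{Y{\left(9 \right)}}{f{\left(3,-12 \right)}} + 37\right) = 25 \left(\frac{9}{3 \left(-12\right)} + 37\right) = 25 \left(\frac{9}{-36} + 37\right) = 25 \left(9 \left(- \frac{1}{36}\right) + 37\right) = 25 \left(- \frac{1}{4} + 37\right) = 25 \cdot \frac{147}{4} = \frac{3675}{4}$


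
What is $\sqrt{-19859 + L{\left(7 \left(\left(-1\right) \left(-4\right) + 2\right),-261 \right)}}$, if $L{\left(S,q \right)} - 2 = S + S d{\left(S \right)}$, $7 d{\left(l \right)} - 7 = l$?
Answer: $9 i \sqrt{241} \approx 139.72 i$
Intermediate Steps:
$d{\left(l \right)} = 1 + \frac{l}{7}$
$L{\left(S,q \right)} = 2 + S + S \left(1 + \frac{S}{7}\right)$ ($L{\left(S,q \right)} = 2 + \left(S + S \left(1 + \frac{S}{7}\right)\right) = 2 + S + S \left(1 + \frac{S}{7}\right)$)
$\sqrt{-19859 + L{\left(7 \left(\left(-1\right) \left(-4\right) + 2\right),-261 \right)}} = \sqrt{-19859 + \left(2 + 2 \cdot 7 \left(\left(-1\right) \left(-4\right) + 2\right) + \frac{\left(7 \left(\left(-1\right) \left(-4\right) + 2\right)\right)^{2}}{7}\right)} = \sqrt{-19859 + \left(2 + 2 \cdot 7 \left(4 + 2\right) + \frac{\left(7 \left(4 + 2\right)\right)^{2}}{7}\right)} = \sqrt{-19859 + \left(2 + 2 \cdot 7 \cdot 6 + \frac{\left(7 \cdot 6\right)^{2}}{7}\right)} = \sqrt{-19859 + \left(2 + 2 \cdot 42 + \frac{42^{2}}{7}\right)} = \sqrt{-19859 + \left(2 + 84 + \frac{1}{7} \cdot 1764\right)} = \sqrt{-19859 + \left(2 + 84 + 252\right)} = \sqrt{-19859 + 338} = \sqrt{-19521} = 9 i \sqrt{241}$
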